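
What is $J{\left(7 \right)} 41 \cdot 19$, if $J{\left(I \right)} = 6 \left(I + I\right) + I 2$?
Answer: $76342$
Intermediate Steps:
$J{\left(I \right)} = 14 I$ ($J{\left(I \right)} = 6 \cdot 2 I + 2 I = 12 I + 2 I = 14 I$)
$J{\left(7 \right)} 41 \cdot 19 = 14 \cdot 7 \cdot 41 \cdot 19 = 98 \cdot 41 \cdot 19 = 4018 \cdot 19 = 76342$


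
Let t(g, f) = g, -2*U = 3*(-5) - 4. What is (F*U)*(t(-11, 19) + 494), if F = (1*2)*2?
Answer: 18354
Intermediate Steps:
U = 19/2 (U = -(3*(-5) - 4)/2 = -(-15 - 4)/2 = -½*(-19) = 19/2 ≈ 9.5000)
F = 4 (F = 2*2 = 4)
(F*U)*(t(-11, 19) + 494) = (4*(19/2))*(-11 + 494) = 38*483 = 18354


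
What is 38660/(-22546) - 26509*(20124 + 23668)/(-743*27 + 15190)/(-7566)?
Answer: -6899505889162/207727492089 ≈ -33.214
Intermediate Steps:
38660/(-22546) - 26509*(20124 + 23668)/(-743*27 + 15190)/(-7566) = 38660*(-1/22546) - 26509*43792/(-20061 + 15190)*(-1/7566) = -19330/11273 - 26509/((-4871*1/43792))*(-1/7566) = -19330/11273 - 26509/(-4871/43792)*(-1/7566) = -19330/11273 - 26509*(-43792/4871)*(-1/7566) = -19330/11273 + (1160882128/4871)*(-1/7566) = -19330/11273 - 580441064/18426993 = -6899505889162/207727492089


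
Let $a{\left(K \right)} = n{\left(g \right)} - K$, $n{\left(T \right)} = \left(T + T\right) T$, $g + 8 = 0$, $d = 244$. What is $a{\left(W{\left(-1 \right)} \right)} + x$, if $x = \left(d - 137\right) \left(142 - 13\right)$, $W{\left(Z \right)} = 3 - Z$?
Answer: $13927$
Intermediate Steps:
$g = -8$ ($g = -8 + 0 = -8$)
$n{\left(T \right)} = 2 T^{2}$ ($n{\left(T \right)} = 2 T T = 2 T^{2}$)
$x = 13803$ ($x = \left(244 - 137\right) \left(142 - 13\right) = 107 \cdot 129 = 13803$)
$a{\left(K \right)} = 128 - K$ ($a{\left(K \right)} = 2 \left(-8\right)^{2} - K = 2 \cdot 64 - K = 128 - K$)
$a{\left(W{\left(-1 \right)} \right)} + x = \left(128 - \left(3 - -1\right)\right) + 13803 = \left(128 - \left(3 + 1\right)\right) + 13803 = \left(128 - 4\right) + 13803 = 124 + 13803 = 13927$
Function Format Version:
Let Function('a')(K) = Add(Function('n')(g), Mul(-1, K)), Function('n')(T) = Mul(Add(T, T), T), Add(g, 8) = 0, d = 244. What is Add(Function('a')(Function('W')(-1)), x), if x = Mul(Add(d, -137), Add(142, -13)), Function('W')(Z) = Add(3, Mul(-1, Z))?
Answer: 13927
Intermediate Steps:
g = -8 (g = Add(-8, 0) = -8)
Function('n')(T) = Mul(2, Pow(T, 2)) (Function('n')(T) = Mul(Mul(2, T), T) = Mul(2, Pow(T, 2)))
x = 13803 (x = Mul(Add(244, -137), Add(142, -13)) = Mul(107, 129) = 13803)
Function('a')(K) = Add(128, Mul(-1, K)) (Function('a')(K) = Add(Mul(2, Pow(-8, 2)), Mul(-1, K)) = Add(Mul(2, 64), Mul(-1, K)) = Add(128, Mul(-1, K)))
Add(Function('a')(Function('W')(-1)), x) = Add(Add(128, Mul(-1, Add(3, Mul(-1, -1)))), 13803) = Add(Add(128, Mul(-1, Add(3, 1))), 13803) = Add(Add(128, Mul(-1, 4)), 13803) = Add(Add(128, -4), 13803) = Add(124, 13803) = 13927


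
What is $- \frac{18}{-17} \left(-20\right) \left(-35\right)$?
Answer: $\frac{12600}{17} \approx 741.18$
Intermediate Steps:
$- \frac{18}{-17} \left(-20\right) \left(-35\right) = \left(-18\right) \left(- \frac{1}{17}\right) \left(-20\right) \left(-35\right) = \frac{18}{17} \left(-20\right) \left(-35\right) = \left(- \frac{360}{17}\right) \left(-35\right) = \frac{12600}{17}$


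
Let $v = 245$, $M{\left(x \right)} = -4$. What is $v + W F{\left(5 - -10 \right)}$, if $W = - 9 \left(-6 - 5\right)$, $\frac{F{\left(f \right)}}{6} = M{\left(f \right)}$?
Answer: $-2131$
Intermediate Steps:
$F{\left(f \right)} = -24$ ($F{\left(f \right)} = 6 \left(-4\right) = -24$)
$W = 99$ ($W = \left(-9\right) \left(-11\right) = 99$)
$v + W F{\left(5 - -10 \right)} = 245 + 99 \left(-24\right) = 245 - 2376 = -2131$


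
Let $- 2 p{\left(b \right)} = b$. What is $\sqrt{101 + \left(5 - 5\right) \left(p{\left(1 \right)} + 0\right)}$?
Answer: $\sqrt{101} \approx 10.05$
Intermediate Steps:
$p{\left(b \right)} = - \frac{b}{2}$
$\sqrt{101 + \left(5 - 5\right) \left(p{\left(1 \right)} + 0\right)} = \sqrt{101 + \left(5 - 5\right) \left(\left(- \frac{1}{2}\right) 1 + 0\right)} = \sqrt{101 + \left(5 - 5\right) \left(- \frac{1}{2} + 0\right)} = \sqrt{101 + 0 \left(- \frac{1}{2}\right)} = \sqrt{101 + 0} = \sqrt{101}$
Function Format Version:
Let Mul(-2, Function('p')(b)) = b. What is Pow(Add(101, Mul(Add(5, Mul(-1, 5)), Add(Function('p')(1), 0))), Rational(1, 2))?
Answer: Pow(101, Rational(1, 2)) ≈ 10.050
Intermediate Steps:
Function('p')(b) = Mul(Rational(-1, 2), b)
Pow(Add(101, Mul(Add(5, Mul(-1, 5)), Add(Function('p')(1), 0))), Rational(1, 2)) = Pow(Add(101, Mul(Add(5, Mul(-1, 5)), Add(Mul(Rational(-1, 2), 1), 0))), Rational(1, 2)) = Pow(Add(101, Mul(Add(5, -5), Add(Rational(-1, 2), 0))), Rational(1, 2)) = Pow(Add(101, Mul(0, Rational(-1, 2))), Rational(1, 2)) = Pow(Add(101, 0), Rational(1, 2)) = Pow(101, Rational(1, 2))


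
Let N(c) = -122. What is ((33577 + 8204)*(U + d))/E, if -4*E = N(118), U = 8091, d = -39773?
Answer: -2647411284/61 ≈ -4.3400e+7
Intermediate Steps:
E = 61/2 (E = -1/4*(-122) = 61/2 ≈ 30.500)
((33577 + 8204)*(U + d))/E = ((33577 + 8204)*(8091 - 39773))/(61/2) = (41781*(-31682))*(2/61) = -1323705642*2/61 = -2647411284/61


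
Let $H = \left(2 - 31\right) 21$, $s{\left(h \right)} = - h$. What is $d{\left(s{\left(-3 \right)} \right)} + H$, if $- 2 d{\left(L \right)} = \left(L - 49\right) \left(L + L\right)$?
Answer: $-471$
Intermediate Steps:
$d{\left(L \right)} = - L \left(-49 + L\right)$ ($d{\left(L \right)} = - \frac{\left(L - 49\right) \left(L + L\right)}{2} = - \frac{\left(-49 + L\right) 2 L}{2} = - \frac{2 L \left(-49 + L\right)}{2} = - L \left(-49 + L\right)$)
$H = -609$ ($H = \left(-29\right) 21 = -609$)
$d{\left(s{\left(-3 \right)} \right)} + H = \left(-1\right) \left(-3\right) \left(49 - \left(-1\right) \left(-3\right)\right) - 609 = 3 \left(49 - 3\right) - 609 = 3 \cdot 46 - 609 = 138 - 609 = -471$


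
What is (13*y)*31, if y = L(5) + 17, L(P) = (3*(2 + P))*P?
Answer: 49166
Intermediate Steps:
L(P) = P*(6 + 3*P) (L(P) = (6 + 3*P)*P = P*(6 + 3*P))
y = 122 (y = 3*5*(2 + 5) + 17 = 3*5*7 + 17 = 105 + 17 = 122)
(13*y)*31 = (13*122)*31 = 1586*31 = 49166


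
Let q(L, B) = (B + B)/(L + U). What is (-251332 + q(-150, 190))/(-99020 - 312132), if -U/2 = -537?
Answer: 58057597/94976112 ≈ 0.61129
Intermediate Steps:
U = 1074 (U = -2*(-537) = 1074)
q(L, B) = 2*B/(1074 + L) (q(L, B) = (B + B)/(L + 1074) = (2*B)/(1074 + L) = 2*B/(1074 + L))
(-251332 + q(-150, 190))/(-99020 - 312132) = (-251332 + 2*190/(1074 - 150))/(-99020 - 312132) = (-251332 + 2*190/924)/(-411152) = (-251332 + 2*190*(1/924))*(-1/411152) = (-251332 + 95/231)*(-1/411152) = -58057597/231*(-1/411152) = 58057597/94976112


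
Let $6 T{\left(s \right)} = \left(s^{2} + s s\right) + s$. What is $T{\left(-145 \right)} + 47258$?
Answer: $\frac{325453}{6} \approx 54242.0$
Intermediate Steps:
$T{\left(s \right)} = \frac{s^{2}}{3} + \frac{s}{6}$ ($T{\left(s \right)} = \frac{\left(s^{2} + s s\right) + s}{6} = \frac{\left(s^{2} + s^{2}\right) + s}{6} = \frac{2 s^{2} + s}{6} = \frac{s + 2 s^{2}}{6} = \frac{s^{2}}{3} + \frac{s}{6}$)
$T{\left(-145 \right)} + 47258 = \frac{1}{6} \left(-145\right) \left(1 + 2 \left(-145\right)\right) + 47258 = \frac{1}{6} \left(-145\right) \left(1 - 290\right) + 47258 = \frac{1}{6} \left(-145\right) \left(-289\right) + 47258 = \frac{41905}{6} + 47258 = \frac{325453}{6}$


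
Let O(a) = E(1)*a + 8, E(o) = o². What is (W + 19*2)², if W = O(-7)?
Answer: 1521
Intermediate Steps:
O(a) = 8 + a (O(a) = 1²*a + 8 = 1*a + 8 = a + 8 = 8 + a)
W = 1 (W = 8 - 7 = 1)
(W + 19*2)² = (1 + 19*2)² = (1 + 38)² = 39² = 1521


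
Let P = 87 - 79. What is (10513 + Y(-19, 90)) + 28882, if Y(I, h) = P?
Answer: 39403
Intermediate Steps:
P = 8
Y(I, h) = 8
(10513 + Y(-19, 90)) + 28882 = (10513 + 8) + 28882 = 10521 + 28882 = 39403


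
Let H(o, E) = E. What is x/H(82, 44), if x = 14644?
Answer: 3661/11 ≈ 332.82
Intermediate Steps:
x/H(82, 44) = 14644/44 = 14644*(1/44) = 3661/11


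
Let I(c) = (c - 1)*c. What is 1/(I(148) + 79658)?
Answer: 1/101414 ≈ 9.8606e-6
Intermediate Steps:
I(c) = c*(-1 + c) (I(c) = (-1 + c)*c = c*(-1 + c))
1/(I(148) + 79658) = 1/(148*(-1 + 148) + 79658) = 1/(148*147 + 79658) = 1/(21756 + 79658) = 1/101414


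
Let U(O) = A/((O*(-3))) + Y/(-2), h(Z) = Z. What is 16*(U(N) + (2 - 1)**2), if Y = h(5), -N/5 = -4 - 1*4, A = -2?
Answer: -356/15 ≈ -23.733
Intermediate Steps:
N = 40 (N = -5*(-4 - 1*4) = -5*(-4 - 4) = -5*(-8) = 40)
Y = 5
U(O) = -5/2 + 2/(3*O) (U(O) = -2*(-1/(3*O)) + 5/(-2) = -2*(-1/(3*O)) + 5*(-1/2) = -(-2)/(3*O) - 5/2 = 2/(3*O) - 5/2 = -5/2 + 2/(3*O))
16*(U(N) + (2 - 1)**2) = 16*((1/6)*(4 - 15*40)/40 + (2 - 1)**2) = 16*((1/6)*(1/40)*(4 - 600) + 1**2) = 16*((1/6)*(1/40)*(-596) + 1) = 16*(-149/60 + 1) = 16*(-89/60) = -356/15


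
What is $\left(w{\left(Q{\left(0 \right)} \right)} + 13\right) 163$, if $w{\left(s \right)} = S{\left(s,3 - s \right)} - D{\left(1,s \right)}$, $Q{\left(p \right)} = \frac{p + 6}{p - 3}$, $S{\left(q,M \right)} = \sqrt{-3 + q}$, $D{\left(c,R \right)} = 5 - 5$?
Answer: $2119 + 163 i \sqrt{5} \approx 2119.0 + 364.48 i$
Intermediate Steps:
$D{\left(c,R \right)} = 0$ ($D{\left(c,R \right)} = 5 - 5 = 0$)
$Q{\left(p \right)} = \frac{6 + p}{-3 + p}$
$w{\left(s \right)} = \sqrt{-3 + s}$ ($w{\left(s \right)} = \sqrt{-3 + s} - 0 = \sqrt{-3 + s} + 0 = \sqrt{-3 + s}$)
$\left(w{\left(Q{\left(0 \right)} \right)} + 13\right) 163 = \left(\sqrt{-3 + \frac{6 + 0}{-3 + 0}} + 13\right) 163 = \left(\sqrt{-3 + \frac{1}{-3} \cdot 6} + 13\right) 163 = \left(\sqrt{-3 - 2} + 13\right) 163 = \left(\sqrt{-5} + 13\right) 163 = \left(i \sqrt{5} + 13\right) 163 = \left(13 + i \sqrt{5}\right) 163 = 2119 + 163 i \sqrt{5}$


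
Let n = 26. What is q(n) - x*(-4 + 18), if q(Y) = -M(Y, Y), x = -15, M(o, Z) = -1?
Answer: 211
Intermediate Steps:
q(Y) = 1 (q(Y) = -1*(-1) = 1)
q(n) - x*(-4 + 18) = 1 - (-15)*(-4 + 18) = 1 - (-15)*14 = 1 - 1*(-210) = 1 + 210 = 211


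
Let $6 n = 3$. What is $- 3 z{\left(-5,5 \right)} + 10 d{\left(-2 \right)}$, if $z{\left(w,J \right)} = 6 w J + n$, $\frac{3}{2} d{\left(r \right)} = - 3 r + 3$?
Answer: $\frac{1017}{2} \approx 508.5$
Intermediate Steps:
$n = \frac{1}{2}$ ($n = \frac{1}{6} \cdot 3 = \frac{1}{2} \approx 0.5$)
$d{\left(r \right)} = 2 - 2 r$ ($d{\left(r \right)} = \frac{2 \left(- 3 r + 3\right)}{3} = \frac{2 \left(3 - 3 r\right)}{3} = 2 - 2 r$)
$z{\left(w,J \right)} = \frac{1}{2} + 6 J w$ ($z{\left(w,J \right)} = 6 w J + \frac{1}{2} = 6 J w + \frac{1}{2} = \frac{1}{2} + 6 J w$)
$- 3 z{\left(-5,5 \right)} + 10 d{\left(-2 \right)} = - 3 \left(\frac{1}{2} + 6 \cdot 5 \left(-5\right)\right) + 10 \left(2 - -4\right) = - 3 \left(\frac{1}{2} - 150\right) + 10 \left(2 + 4\right) = \left(-3\right) \left(- \frac{299}{2}\right) + 10 \cdot 6 = \frac{897}{2} + 60 = \frac{1017}{2}$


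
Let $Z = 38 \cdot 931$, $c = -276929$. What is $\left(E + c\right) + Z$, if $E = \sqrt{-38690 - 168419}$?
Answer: $-241551 + i \sqrt{207109} \approx -2.4155 \cdot 10^{5} + 455.09 i$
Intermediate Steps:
$E = i \sqrt{207109}$ ($E = \sqrt{-207109} = i \sqrt{207109} \approx 455.09 i$)
$Z = 35378$
$\left(E + c\right) + Z = \left(i \sqrt{207109} - 276929\right) + 35378 = \left(-276929 + i \sqrt{207109}\right) + 35378 = -241551 + i \sqrt{207109}$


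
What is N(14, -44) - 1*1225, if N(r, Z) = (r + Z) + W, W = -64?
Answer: -1319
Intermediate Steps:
N(r, Z) = -64 + Z + r (N(r, Z) = (r + Z) - 64 = (Z + r) - 64 = -64 + Z + r)
N(14, -44) - 1*1225 = (-64 - 44 + 14) - 1*1225 = -94 - 1225 = -1319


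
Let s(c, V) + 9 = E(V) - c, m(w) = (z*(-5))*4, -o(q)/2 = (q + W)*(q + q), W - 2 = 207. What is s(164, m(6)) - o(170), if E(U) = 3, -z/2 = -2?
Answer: 257550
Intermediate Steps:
z = 4 (z = -2*(-2) = 4)
W = 209 (W = 2 + 207 = 209)
o(q) = -4*q*(209 + q) (o(q) = -2*(q + 209)*(q + q) = -2*(209 + q)*2*q = -4*q*(209 + q))
m(w) = -80 (m(w) = (4*(-5))*4 = -20*4 = -80)
s(c, V) = -6 - c (s(c, V) = -9 + (3 - c) = -6 - c)
s(164, m(6)) - o(170) = (-6 - 1*164) - (-4)*170*(209 + 170) = (-6 - 164) - (-4)*170*379 = -170 - 1*(-257720) = -170 + 257720 = 257550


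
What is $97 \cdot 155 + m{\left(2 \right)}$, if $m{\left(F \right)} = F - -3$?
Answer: $15040$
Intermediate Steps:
$m{\left(F \right)} = 3 + F$ ($m{\left(F \right)} = F + 3 = 3 + F$)
$97 \cdot 155 + m{\left(2 \right)} = 97 \cdot 155 + \left(3 + 2\right) = 15035 + 5 = 15040$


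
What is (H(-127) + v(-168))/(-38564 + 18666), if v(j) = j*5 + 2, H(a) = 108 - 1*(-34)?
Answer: 348/9949 ≈ 0.034978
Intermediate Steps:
H(a) = 142 (H(a) = 108 + 34 = 142)
v(j) = 2 + 5*j (v(j) = 5*j + 2 = 2 + 5*j)
(H(-127) + v(-168))/(-38564 + 18666) = (142 + (2 + 5*(-168)))/(-38564 + 18666) = (142 + (2 - 840))/(-19898) = (142 - 838)*(-1/19898) = -696*(-1/19898) = 348/9949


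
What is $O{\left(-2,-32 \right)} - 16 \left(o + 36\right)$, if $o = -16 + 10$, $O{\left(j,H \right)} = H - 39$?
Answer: $-551$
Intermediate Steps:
$O{\left(j,H \right)} = -39 + H$
$o = -6$
$O{\left(-2,-32 \right)} - 16 \left(o + 36\right) = \left(-39 - 32\right) - 16 \left(-6 + 36\right) = -71 - 16 \cdot 30 = -71 - 480 = -551$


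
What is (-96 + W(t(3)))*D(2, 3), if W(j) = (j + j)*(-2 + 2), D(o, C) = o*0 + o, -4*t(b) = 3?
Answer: -192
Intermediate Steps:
t(b) = -3/4 (t(b) = -1/4*3 = -3/4)
D(o, C) = o (D(o, C) = 0 + o = o)
W(j) = 0 (W(j) = (2*j)*0 = 0)
(-96 + W(t(3)))*D(2, 3) = (-96 + 0)*2 = -96*2 = -192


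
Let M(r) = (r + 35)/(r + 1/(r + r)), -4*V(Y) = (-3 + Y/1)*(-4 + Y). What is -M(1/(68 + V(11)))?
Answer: -1891/1459 ≈ -1.2961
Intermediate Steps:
V(Y) = -(-4 + Y)*(-3 + Y)/4 (V(Y) = -(-3 + Y/1)*(-4 + Y)/4 = -(-3 + Y*1)*(-4 + Y)/4 = -(-3 + Y)*(-4 + Y)/4 = -(-4 + Y)*(-3 + Y)/4)
M(r) = (35 + r)/(r + 1/(2*r))
-M(1/(68 + V(11))) = -2*(35 + 1/(68 + (-3 - ¼*11² + (7/4)*11)))/((68 + (-3 - ¼*11² + (7/4)*11))*(1 + 2*(1/(68 + (-3 - ¼*11² + (7/4)*11)))²)) = -2*(35 + 1/(68 + (-3 - ¼*121 + 77/4)))/((68 + (-3 - ¼*121 + 77/4))*(1 + 2*(1/(68 + (-3 - ¼*121 + 77/4)))²)) = -2*(35 + 1/(68 + (-3 - 121/4 + 77/4)))/((68 + (-3 - 121/4 + 77/4))*(1 + 2*(1/(68 + (-3 - 121/4 + 77/4)))²)) = -2*(35 + 1/(68 - 14))/((68 - 14)*(1 + 2*(1/(68 - 14))²)) = -2*(35 + 1/54)/(54*(1 + 2*(1/54)²)) = -2*1891/(54*(1 + 2*(1/2916))*54) = -2*1891/(54*(1 + 1/1458)*54) = -2*1891/(54*1459/1458*54) = -2*1458*1891/(54*1459*54) = -1*1891/1459 = -1891/1459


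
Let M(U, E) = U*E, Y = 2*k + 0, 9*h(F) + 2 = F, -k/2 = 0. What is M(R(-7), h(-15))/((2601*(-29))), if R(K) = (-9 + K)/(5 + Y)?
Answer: -16/199665 ≈ -8.0134e-5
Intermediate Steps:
k = 0 (k = -2*0 = 0)
h(F) = -2/9 + F/9
Y = 0 (Y = 2*0 + 0 = 0 + 0 = 0)
R(K) = -9/5 + K/5 (R(K) = (-9 + K)/(5 + 0) = (-9 + K)/5 = (-9 + K)*(⅕) = -9/5 + K/5)
M(U, E) = E*U
M(R(-7), h(-15))/((2601*(-29))) = ((-2/9 + (⅑)*(-15))*(-9/5 + (⅕)*(-7)))/((2601*(-29))) = ((-2/9 - 5/3)*(-9/5 - 7/5))/(-75429) = -17/9*(-16/5)*(-1/75429) = (272/45)*(-1/75429) = -16/199665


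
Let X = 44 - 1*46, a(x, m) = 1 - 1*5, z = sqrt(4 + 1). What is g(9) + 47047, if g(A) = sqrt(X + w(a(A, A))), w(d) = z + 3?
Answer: 47047 + sqrt(1 + sqrt(5)) ≈ 47049.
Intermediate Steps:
z = sqrt(5) ≈ 2.2361
a(x, m) = -4 (a(x, m) = 1 - 5 = -4)
X = -2 (X = 44 - 46 = -2)
w(d) = 3 + sqrt(5) (w(d) = sqrt(5) + 3 = 3 + sqrt(5))
g(A) = sqrt(1 + sqrt(5)) (g(A) = sqrt(-2 + (3 + sqrt(5))) = sqrt(1 + sqrt(5)))
g(9) + 47047 = sqrt(1 + sqrt(5)) + 47047 = 47047 + sqrt(1 + sqrt(5))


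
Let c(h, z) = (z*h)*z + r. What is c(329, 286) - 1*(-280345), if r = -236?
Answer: 27190993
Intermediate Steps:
c(h, z) = -236 + h*z**2 (c(h, z) = (z*h)*z - 236 = (h*z)*z - 236 = h*z**2 - 236 = -236 + h*z**2)
c(329, 286) - 1*(-280345) = (-236 + 329*286**2) - 1*(-280345) = (-236 + 329*81796) + 280345 = (-236 + 26910884) + 280345 = 26910648 + 280345 = 27190993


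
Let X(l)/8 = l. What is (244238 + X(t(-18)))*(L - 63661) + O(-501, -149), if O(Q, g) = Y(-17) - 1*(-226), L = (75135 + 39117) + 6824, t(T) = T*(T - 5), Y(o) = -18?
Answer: 14213083458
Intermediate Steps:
t(T) = T*(-5 + T)
X(l) = 8*l
L = 121076 (L = 114252 + 6824 = 121076)
O(Q, g) = 208 (O(Q, g) = -18 - 1*(-226) = -18 + 226 = 208)
(244238 + X(t(-18)))*(L - 63661) + O(-501, -149) = (244238 + 8*(-18*(-5 - 18)))*(121076 - 63661) + 208 = (244238 + 8*(-18*(-23)))*57415 + 208 = (244238 + 8*414)*57415 + 208 = (244238 + 3312)*57415 + 208 = 247550*57415 + 208 = 14213083250 + 208 = 14213083458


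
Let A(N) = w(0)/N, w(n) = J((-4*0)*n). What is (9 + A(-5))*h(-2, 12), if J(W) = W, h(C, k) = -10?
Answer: -90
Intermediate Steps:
w(n) = 0 (w(n) = (-4*0)*n = 0*n = 0)
A(N) = 0 (A(N) = 0/N = 0)
(9 + A(-5))*h(-2, 12) = (9 + 0)*(-10) = 9*(-10) = -90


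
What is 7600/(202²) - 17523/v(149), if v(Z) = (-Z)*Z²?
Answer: 6463855223/33744387749 ≈ 0.19155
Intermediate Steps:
v(Z) = -Z³
7600/(202²) - 17523/v(149) = 7600/(202²) - 17523/((-1*149³)) = 7600/40804 - 17523/((-1*3307949)) = 7600*(1/40804) - 17523/(-3307949) = 1900/10201 - 17523*(-1/3307949) = 1900/10201 + 17523/3307949 = 6463855223/33744387749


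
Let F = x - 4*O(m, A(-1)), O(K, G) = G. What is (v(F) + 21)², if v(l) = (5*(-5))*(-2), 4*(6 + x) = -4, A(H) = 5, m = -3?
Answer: 5041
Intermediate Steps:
x = -7 (x = -6 + (¼)*(-4) = -6 - 1 = -7)
F = -27 (F = -7 - 4*5 = -7 - 20 = -27)
v(l) = 50 (v(l) = -25*(-2) = 50)
(v(F) + 21)² = (50 + 21)² = 71² = 5041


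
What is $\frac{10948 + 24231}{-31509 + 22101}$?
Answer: $- \frac{35179}{9408} \approx -3.7393$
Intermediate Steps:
$\frac{10948 + 24231}{-31509 + 22101} = \frac{35179}{-9408} = 35179 \left(- \frac{1}{9408}\right) = - \frac{35179}{9408}$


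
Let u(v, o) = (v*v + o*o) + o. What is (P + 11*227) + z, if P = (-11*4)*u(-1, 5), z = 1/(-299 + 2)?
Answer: 336500/297 ≈ 1133.0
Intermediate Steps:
z = -1/297 (z = 1/(-297) = -1/297 ≈ -0.0033670)
u(v, o) = o + o**2 + v**2 (u(v, o) = (v**2 + o**2) + o = (o**2 + v**2) + o = o + o**2 + v**2)
P = -1364 (P = (-11*4)*(5 + 5**2 + (-1)**2) = -44*(5 + 25 + 1) = -44*31 = -1364)
(P + 11*227) + z = (-1364 + 11*227) - 1/297 = (-1364 + 2497) - 1/297 = 1133 - 1/297 = 336500/297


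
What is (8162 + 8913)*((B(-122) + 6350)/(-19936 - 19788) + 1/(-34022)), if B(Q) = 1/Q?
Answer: -225062635589975/82440885608 ≈ -2730.0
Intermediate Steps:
(8162 + 8913)*((B(-122) + 6350)/(-19936 - 19788) + 1/(-34022)) = (8162 + 8913)*((1/(-122) + 6350)/(-19936 - 19788) + 1/(-34022)) = 17075*((-1/122 + 6350)/(-39724) - 1/34022) = 17075*((774699/122)*(-1/39724) - 1/34022) = 17075*(-774699/4846328 - 1/34022) = 17075*(-13180827853/82440885608) = -225062635589975/82440885608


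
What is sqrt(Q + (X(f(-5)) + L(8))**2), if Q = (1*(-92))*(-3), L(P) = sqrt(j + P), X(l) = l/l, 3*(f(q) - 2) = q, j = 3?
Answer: sqrt(288 + 2*sqrt(11)) ≈ 17.165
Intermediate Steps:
f(q) = 2 + q/3
X(l) = 1
L(P) = sqrt(3 + P)
Q = 276 (Q = -92*(-3) = 276)
sqrt(Q + (X(f(-5)) + L(8))**2) = sqrt(276 + (1 + sqrt(3 + 8))**2) = sqrt(276 + (1 + sqrt(11))**2)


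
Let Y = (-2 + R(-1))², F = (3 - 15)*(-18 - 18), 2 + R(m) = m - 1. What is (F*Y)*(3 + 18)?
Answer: 326592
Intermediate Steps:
R(m) = -3 + m (R(m) = -2 + (m - 1) = -2 + (-1 + m) = -3 + m)
F = 432 (F = -12*(-36) = 432)
Y = 36 (Y = (-2 + (-3 - 1))² = (-2 - 4)² = (-6)² = 36)
(F*Y)*(3 + 18) = (432*36)*(3 + 18) = 15552*21 = 326592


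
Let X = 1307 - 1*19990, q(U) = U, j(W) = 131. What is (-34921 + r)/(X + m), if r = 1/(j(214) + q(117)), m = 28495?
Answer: -8660407/2433376 ≈ -3.5590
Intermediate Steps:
r = 1/248 (r = 1/(131 + 117) = 1/248 ≈ 0.0040323)
X = -18683 (X = 1307 - 19990 = -18683)
(-34921 + r)/(X + m) = (-34921 + 1/248)/(-18683 + 28495) = -8660407/248/9812 = -8660407/248*1/9812 = -8660407/2433376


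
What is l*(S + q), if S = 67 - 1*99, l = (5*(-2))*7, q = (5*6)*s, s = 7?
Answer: -12460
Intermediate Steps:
q = 210 (q = (5*6)*7 = 30*7 = 210)
l = -70 (l = -10*7 = -70)
S = -32 (S = 67 - 99 = -32)
l*(S + q) = -70*(-32 + 210) = -70*178 = -12460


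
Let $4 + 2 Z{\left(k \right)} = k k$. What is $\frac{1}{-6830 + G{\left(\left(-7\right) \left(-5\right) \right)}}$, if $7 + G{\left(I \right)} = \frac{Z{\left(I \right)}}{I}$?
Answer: $- \frac{70}{477369} \approx -0.00014664$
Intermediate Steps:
$Z{\left(k \right)} = -2 + \frac{k^{2}}{2}$ ($Z{\left(k \right)} = -2 + \frac{k k}{2} = -2 + \frac{k^{2}}{2}$)
$G{\left(I \right)} = -7 + \frac{-2 + \frac{I^{2}}{2}}{I}$
$\frac{1}{-6830 + G{\left(\left(-7\right) \left(-5\right) \right)}} = \frac{1}{-6830 - \left(7 + \frac{2}{35} - \left(- \frac{7}{2}\right) \left(-5\right)\right)} = \frac{1}{-6830 - \left(- \frac{21}{2} + \frac{2}{35}\right)} = \frac{1}{-6830 - - \frac{731}{70}} = \frac{1}{-6830 + \frac{731}{70}} = \frac{1}{- \frac{477369}{70}} = - \frac{70}{477369}$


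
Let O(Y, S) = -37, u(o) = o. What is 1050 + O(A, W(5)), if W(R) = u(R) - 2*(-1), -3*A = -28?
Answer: 1013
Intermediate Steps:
A = 28/3 (A = -1/3*(-28) = 28/3 ≈ 9.3333)
W(R) = 2 + R (W(R) = R - 2*(-1) = R + 2 = 2 + R)
1050 + O(A, W(5)) = 1050 - 37 = 1013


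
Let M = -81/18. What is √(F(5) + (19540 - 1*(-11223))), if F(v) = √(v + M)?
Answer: √(123052 + 2*√2)/2 ≈ 175.40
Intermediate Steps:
M = -9/2 (M = -81*1/18 = -9/2 ≈ -4.5000)
F(v) = √(-9/2 + v) (F(v) = √(v - 9/2) = √(-9/2 + v))
√(F(5) + (19540 - 1*(-11223))) = √(√(-18 + 4*5)/2 + (19540 - 1*(-11223))) = √(√(-18 + 20)/2 + (19540 + 11223)) = √(√2/2 + 30763) = √(30763 + √2/2)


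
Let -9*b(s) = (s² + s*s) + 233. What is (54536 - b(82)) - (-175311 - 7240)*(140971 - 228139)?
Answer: -143212945607/9 ≈ -1.5913e+10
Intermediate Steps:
b(s) = -233/9 - 2*s²/9 (b(s) = -((s² + s*s) + 233)/9 = -((s² + s²) + 233)/9 = -(2*s² + 233)/9 = -(233 + 2*s²)/9 = -233/9 - 2*s²/9)
(54536 - b(82)) - (-175311 - 7240)*(140971 - 228139) = (54536 - (-233/9 - 2/9*82²)) - (-175311 - 7240)*(140971 - 228139) = (54536 - (-233/9 - 2/9*6724)) - (-182551)*(-87168) = (54536 - (-233/9 - 13448/9)) - 1*15912605568 = (54536 - 1*(-13681/9)) - 15912605568 = (54536 + 13681/9) - 15912605568 = 504505/9 - 15912605568 = -143212945607/9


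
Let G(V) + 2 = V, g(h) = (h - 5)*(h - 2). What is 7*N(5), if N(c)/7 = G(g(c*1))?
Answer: -98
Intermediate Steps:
g(h) = (-5 + h)*(-2 + h)
G(V) = -2 + V
N(c) = 56 - 49*c + 7*c² (N(c) = 7*(-2 + (10 + (c*1)² - 7*c)) = 7*(-2 + (10 + c² - 7*c)) = 7*(8 + c² - 7*c) = 56 - 49*c + 7*c²)
7*N(5) = 7*(56 - 49*5 + 7*5²) = 7*(56 - 245 + 7*25) = 7*(56 - 245 + 175) = 7*(-14) = -98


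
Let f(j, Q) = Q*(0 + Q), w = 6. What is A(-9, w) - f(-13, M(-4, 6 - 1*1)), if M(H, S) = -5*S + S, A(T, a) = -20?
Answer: -420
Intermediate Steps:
M(H, S) = -4*S
f(j, Q) = Q² (f(j, Q) = Q*Q = Q²)
A(-9, w) - f(-13, M(-4, 6 - 1*1)) = -20 - (-4*(6 - 1*1))² = -20 - (-4*(6 - 1))² = -20 - (-4*5)² = -20 - 1*(-20)² = -20 - 1*400 = -20 - 400 = -420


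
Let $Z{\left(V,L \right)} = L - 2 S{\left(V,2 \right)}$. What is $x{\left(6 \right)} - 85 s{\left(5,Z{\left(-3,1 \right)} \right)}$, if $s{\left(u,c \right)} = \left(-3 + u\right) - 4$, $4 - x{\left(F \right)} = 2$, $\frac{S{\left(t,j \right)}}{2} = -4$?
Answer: $172$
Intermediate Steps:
$S{\left(t,j \right)} = -8$ ($S{\left(t,j \right)} = 2 \left(-4\right) = -8$)
$x{\left(F \right)} = 2$ ($x{\left(F \right)} = 4 - 2 = 2$)
$Z{\left(V,L \right)} = 16 + L$ ($Z{\left(V,L \right)} = L - -16 = L + 16 = 16 + L$)
$s{\left(u,c \right)} = -7 + u$
$x{\left(6 \right)} - 85 s{\left(5,Z{\left(-3,1 \right)} \right)} = 2 - 85 \left(-7 + 5\right) = 2 - -170 = 2 + 170 = 172$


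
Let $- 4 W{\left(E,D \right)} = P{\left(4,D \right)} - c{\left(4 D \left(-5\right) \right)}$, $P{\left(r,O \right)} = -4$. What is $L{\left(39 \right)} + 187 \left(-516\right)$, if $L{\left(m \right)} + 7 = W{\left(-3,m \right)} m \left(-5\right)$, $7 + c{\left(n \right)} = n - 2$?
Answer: $- \frac{232921}{4} \approx -58230.0$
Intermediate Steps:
$c{\left(n \right)} = -9 + n$ ($c{\left(n \right)} = -7 + \left(n - 2\right) = -7 + \left(-2 + n\right) = -9 + n$)
$W{\left(E,D \right)} = - \frac{5}{4} - 5 D$ ($W{\left(E,D \right)} = - \frac{-4 - \left(-9 + 4 D \left(-5\right)\right)}{4} = - \frac{-4 - \left(-9 - 20 D\right)}{4} = - \frac{-4 + \left(9 + 20 D\right)}{4} = - \frac{5 + 20 D}{4} = - \frac{5}{4} - 5 D$)
$L{\left(m \right)} = -7 - 5 m \left(- \frac{5}{4} - 5 m\right)$ ($L{\left(m \right)} = -7 + \left(- \frac{5}{4} - 5 m\right) m \left(-5\right) = -7 + m \left(- \frac{5}{4} - 5 m\right) \left(-5\right) = -7 - 5 m \left(- \frac{5}{4} - 5 m\right)$)
$L{\left(39 \right)} + 187 \left(-516\right) = \left(-7 + \frac{25}{4} \cdot 39 \left(1 + 4 \cdot 39\right)\right) + 187 \left(-516\right) = \left(-7 + \frac{25}{4} \cdot 39 \left(1 + 156\right)\right) - 96492 = \left(-7 + \frac{25}{4} \cdot 39 \cdot 157\right) - 96492 = \left(-7 + \frac{153075}{4}\right) - 96492 = \frac{153047}{4} - 96492 = - \frac{232921}{4}$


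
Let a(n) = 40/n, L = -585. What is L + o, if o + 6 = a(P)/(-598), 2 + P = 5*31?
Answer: -27036497/45747 ≈ -591.00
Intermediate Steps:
P = 153 (P = -2 + 5*31 = -2 + 155 = 153)
o = -274502/45747 (o = -6 + (40/153)/(-598) = -6 + (40*(1/153))*(-1/598) = -6 + (40/153)*(-1/598) = -6 - 20/45747 = -274502/45747 ≈ -6.0004)
L + o = -585 - 274502/45747 = -27036497/45747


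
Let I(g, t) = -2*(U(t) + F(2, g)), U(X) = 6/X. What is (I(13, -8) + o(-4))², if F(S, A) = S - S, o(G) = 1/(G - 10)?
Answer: 100/49 ≈ 2.0408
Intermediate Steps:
o(G) = 1/(-10 + G)
F(S, A) = 0
I(g, t) = -12/t (I(g, t) = -2*(6/t + 0) = -12/t)
(I(13, -8) + o(-4))² = (-12/(-8) + 1/(-10 - 4))² = (-12*(-⅛) + 1/(-14))² = (3/2 - 1/14)² = (10/7)² = 100/49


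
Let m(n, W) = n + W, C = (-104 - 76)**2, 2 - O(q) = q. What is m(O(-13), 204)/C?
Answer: 73/10800 ≈ 0.0067593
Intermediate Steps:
O(q) = 2 - q
C = 32400 (C = (-180)**2 = 32400)
m(n, W) = W + n
m(O(-13), 204)/C = (204 + (2 - 1*(-13)))/32400 = (204 + (2 + 13))*(1/32400) = (204 + 15)*(1/32400) = 219*(1/32400) = 73/10800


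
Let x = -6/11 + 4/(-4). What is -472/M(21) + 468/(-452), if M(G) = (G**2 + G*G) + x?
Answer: -1719841/1094405 ≈ -1.5715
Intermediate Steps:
x = -17/11 (x = -6*1/11 + 4*(-1/4) = -6/11 - 1 = -17/11 ≈ -1.5455)
M(G) = -17/11 + 2*G**2 (M(G) = (G**2 + G*G) - 17/11 = (G**2 + G**2) - 17/11 = 2*G**2 - 17/11 = -17/11 + 2*G**2)
-472/M(21) + 468/(-452) = -472/(-17/11 + 2*21**2) + 468/(-452) = -472/(-17/11 + 2*441) + 468*(-1/452) = -472/(-17/11 + 882) - 117/113 = -472/9685/11 - 117/113 = -472*11/9685 - 117/113 = -5192/9685 - 117/113 = -1719841/1094405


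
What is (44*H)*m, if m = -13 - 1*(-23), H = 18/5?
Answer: 1584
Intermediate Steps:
H = 18/5 (H = 18*(⅕) = 18/5 ≈ 3.6000)
m = 10 (m = -13 + 23 = 10)
(44*H)*m = (44*(18/5))*10 = (792/5)*10 = 1584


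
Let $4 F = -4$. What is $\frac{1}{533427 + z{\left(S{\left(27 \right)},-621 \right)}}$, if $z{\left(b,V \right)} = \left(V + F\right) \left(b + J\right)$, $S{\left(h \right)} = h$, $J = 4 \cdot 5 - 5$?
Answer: $\frac{1}{507303} \approx 1.9712 \cdot 10^{-6}$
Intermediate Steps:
$J = 15$ ($J = 20 - 5 = 15$)
$F = -1$ ($F = \frac{1}{4} \left(-4\right) = -1$)
$z{\left(b,V \right)} = \left(-1 + V\right) \left(15 + b\right)$ ($z{\left(b,V \right)} = \left(V - 1\right) \left(b + 15\right) = \left(-1 + V\right) \left(15 + b\right)$)
$\frac{1}{533427 + z{\left(S{\left(27 \right)},-621 \right)}} = \frac{1}{533427 - 26124} = \frac{1}{507303}$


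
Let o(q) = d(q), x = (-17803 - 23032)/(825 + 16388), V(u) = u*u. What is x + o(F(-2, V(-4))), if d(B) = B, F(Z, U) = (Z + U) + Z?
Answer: 165721/17213 ≈ 9.6277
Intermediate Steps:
V(u) = u²
F(Z, U) = U + 2*Z (F(Z, U) = (U + Z) + Z = U + 2*Z)
x = -40835/17213 ≈ -2.3723
o(q) = q
x + o(F(-2, V(-4))) = -40835/17213 + ((-4)² + 2*(-2)) = -40835/17213 + (16 - 4) = -40835/17213 + 12 = 165721/17213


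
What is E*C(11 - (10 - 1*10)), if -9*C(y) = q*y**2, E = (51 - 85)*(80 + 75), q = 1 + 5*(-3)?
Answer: -8927380/9 ≈ -9.9193e+5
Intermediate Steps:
q = -14 (q = 1 - 15 = -14)
E = -5270 (E = -34*155 = -5270)
C(y) = 14*y**2/9 (C(y) = -(-14)*y**2/9 = 14*y**2/9)
E*C(11 - (10 - 1*10)) = -73780*(11 - (10 - 1*10))**2/9 = -73780*(11 - (10 - 10))**2/9 = -73780*(11 - 1*0)**2/9 = -73780*(11 + 0)**2/9 = -73780*11**2/9 = -73780*121/9 = -5270*1694/9 = -8927380/9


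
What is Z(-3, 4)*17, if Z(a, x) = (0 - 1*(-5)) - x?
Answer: 17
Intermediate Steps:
Z(a, x) = 5 - x (Z(a, x) = (0 + 5) - x = 5 - x)
Z(-3, 4)*17 = (5 - 1*4)*17 = (5 - 4)*17 = 1*17 = 17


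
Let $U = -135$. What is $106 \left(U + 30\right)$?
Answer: $-11130$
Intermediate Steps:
$106 \left(U + 30\right) = 106 \left(-135 + 30\right) = 106 \left(-105\right) = -11130$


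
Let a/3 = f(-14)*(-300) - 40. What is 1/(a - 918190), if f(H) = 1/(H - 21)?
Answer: -7/6427990 ≈ -1.0890e-6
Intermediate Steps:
f(H) = 1/(-21 + H)
a = -660/7 (a = 3*(-300/(-21 - 14) - 40) = 3*(-300/(-35) - 40) = 3*(-1/35*(-300) - 40) = 3*(60/7 - 40) = 3*(-220/7) = -660/7 ≈ -94.286)
1/(a - 918190) = 1/(-660/7 - 918190) = 1/(-6427990/7) = -7/6427990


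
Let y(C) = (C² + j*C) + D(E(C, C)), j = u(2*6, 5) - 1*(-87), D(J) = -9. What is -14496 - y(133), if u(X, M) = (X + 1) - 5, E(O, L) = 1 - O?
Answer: -44811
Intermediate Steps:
u(X, M) = -4 + X (u(X, M) = (1 + X) - 5 = -4 + X)
j = 95 (j = (-4 + 2*6) - 1*(-87) = (-4 + 12) + 87 = 8 + 87 = 95)
y(C) = -9 + C² + 95*C (y(C) = (C² + 95*C) - 9 = -9 + C² + 95*C)
-14496 - y(133) = -14496 - (-9 + 133² + 95*133) = -14496 - (-9 + 17689 + 12635) = -14496 - 1*30315 = -14496 - 30315 = -44811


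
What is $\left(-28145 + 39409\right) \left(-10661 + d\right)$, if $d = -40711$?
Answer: $-578654208$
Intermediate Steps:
$\left(-28145 + 39409\right) \left(-10661 + d\right) = \left(-28145 + 39409\right) \left(-10661 - 40711\right) = 11264 \left(-51372\right) = -578654208$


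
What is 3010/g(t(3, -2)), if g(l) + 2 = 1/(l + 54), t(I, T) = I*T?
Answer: -28896/19 ≈ -1520.8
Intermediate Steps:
g(l) = -2 + 1/(54 + l) (g(l) = -2 + 1/(l + 54) = -2 + 1/(54 + l))
3010/g(t(3, -2)) = 3010/(((-107 - 6*(-2))/(54 + 3*(-2)))) = 3010/(((-107 - 2*(-6))/(54 - 6))) = 3010/(((-107 + 12)/48)) = 3010/(((1/48)*(-95))) = 3010/(-95/48) = 3010*(-48/95) = -28896/19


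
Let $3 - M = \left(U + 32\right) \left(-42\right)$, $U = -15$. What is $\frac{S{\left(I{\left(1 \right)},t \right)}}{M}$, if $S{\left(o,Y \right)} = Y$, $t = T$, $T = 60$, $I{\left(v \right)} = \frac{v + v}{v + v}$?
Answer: $\frac{20}{239} \approx 0.083682$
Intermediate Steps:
$I{\left(v \right)} = 1$ ($I{\left(v \right)} = \frac{2 v}{2 v} = 2 v \frac{1}{2 v} = 1$)
$t = 60$
$M = 717$ ($M = 3 - \left(-15 + 32\right) \left(-42\right) = 3 - 17 \left(-42\right) = 3 - -714 = 3 + 714 = 717$)
$\frac{S{\left(I{\left(1 \right)},t \right)}}{M} = \frac{60}{717} = 60 \cdot \frac{1}{717} = \frac{20}{239}$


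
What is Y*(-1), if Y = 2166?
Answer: -2166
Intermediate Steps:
Y*(-1) = 2166*(-1) = -2166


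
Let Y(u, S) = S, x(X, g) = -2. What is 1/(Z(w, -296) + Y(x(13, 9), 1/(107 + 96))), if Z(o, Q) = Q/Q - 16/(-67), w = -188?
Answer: 13601/16916 ≈ 0.80403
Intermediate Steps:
Z(o, Q) = 83/67 (Z(o, Q) = 1 - 16*(-1/67) = 1 + 16/67 = 83/67)
1/(Z(w, -296) + Y(x(13, 9), 1/(107 + 96))) = 1/(83/67 + 1/(107 + 96)) = 1/(83/67 + 1/203) = 1/(16916/13601) = 13601/16916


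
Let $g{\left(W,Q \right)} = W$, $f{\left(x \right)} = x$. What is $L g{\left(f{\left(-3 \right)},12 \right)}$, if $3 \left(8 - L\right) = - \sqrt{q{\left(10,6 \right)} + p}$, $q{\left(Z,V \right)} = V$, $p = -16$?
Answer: $-24 - i \sqrt{10} \approx -24.0 - 3.1623 i$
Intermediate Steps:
$L = 8 + \frac{i \sqrt{10}}{3}$ ($L = 8 - \frac{\left(-1\right) \sqrt{6 - 16}}{3} = 8 - \frac{\left(-1\right) \sqrt{-10}}{3} = 8 - \frac{\left(-1\right) i \sqrt{10}}{3} = 8 + \frac{i \sqrt{10}}{3} \approx 8.0 + 1.0541 i$)
$L g{\left(f{\left(-3 \right)},12 \right)} = \left(8 + \frac{i \sqrt{10}}{3}\right) \left(-3\right) = -24 - i \sqrt{10}$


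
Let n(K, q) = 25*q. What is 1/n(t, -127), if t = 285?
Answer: -1/3175 ≈ -0.00031496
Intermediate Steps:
1/n(t, -127) = 1/(25*(-127)) = 1/(-3175) = -1/3175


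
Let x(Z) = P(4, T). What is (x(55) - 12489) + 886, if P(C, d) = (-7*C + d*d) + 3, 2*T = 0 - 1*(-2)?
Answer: -11627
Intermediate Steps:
T = 1 (T = (0 - 1*(-2))/2 = (0 + 2)/2 = (½)*2 = 1)
P(C, d) = 3 + d² - 7*C (P(C, d) = (-7*C + d²) + 3 = (d² - 7*C) + 3 = 3 + d² - 7*C)
x(Z) = -24 (x(Z) = 3 + 1² - 7*4 = 3 + 1 - 28 = -24)
(x(55) - 12489) + 886 = (-24 - 12489) + 886 = -12513 + 886 = -11627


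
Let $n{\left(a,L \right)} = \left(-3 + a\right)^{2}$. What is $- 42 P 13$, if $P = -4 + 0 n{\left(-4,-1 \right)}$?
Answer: $2184$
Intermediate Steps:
$P = -4$ ($P = -4 + 0 \left(-3 - 4\right)^{2} = -4 + 0 \left(-7\right)^{2} = -4 + 0 \cdot 49 = -4 + 0 = -4$)
$- 42 P 13 = \left(-42\right) \left(-4\right) 13 = 168 \cdot 13 = 2184$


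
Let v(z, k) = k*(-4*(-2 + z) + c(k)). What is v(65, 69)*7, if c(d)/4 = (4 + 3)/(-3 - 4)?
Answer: -123648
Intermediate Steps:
c(d) = -4 (c(d) = 4*((4 + 3)/(-3 - 4)) = 4*(7/(-7)) = 4*(7*(-⅐)) = 4*(-1) = -4)
v(z, k) = k*(4 - 4*z) (v(z, k) = k*(-4*(-2 + z) - 4) = k*((8 - 4*z) - 4) = k*(4 - 4*z))
v(65, 69)*7 = (4*69*(1 - 1*65))*7 = (4*69*(1 - 65))*7 = (4*69*(-64))*7 = -17664*7 = -123648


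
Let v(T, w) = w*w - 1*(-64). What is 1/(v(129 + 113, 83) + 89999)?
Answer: 1/96952 ≈ 1.0314e-5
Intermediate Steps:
v(T, w) = 64 + w**2 (v(T, w) = w**2 + 64 = 64 + w**2)
1/(v(129 + 113, 83) + 89999) = 1/((64 + 83**2) + 89999) = 1/((64 + 6889) + 89999) = 1/(6953 + 89999) = 1/96952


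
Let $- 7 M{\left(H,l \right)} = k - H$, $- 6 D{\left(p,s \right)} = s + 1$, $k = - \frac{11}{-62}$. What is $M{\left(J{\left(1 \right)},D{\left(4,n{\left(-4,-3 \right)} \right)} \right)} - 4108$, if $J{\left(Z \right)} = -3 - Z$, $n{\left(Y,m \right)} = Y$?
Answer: $- \frac{254733}{62} \approx -4108.6$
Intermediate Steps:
$k = \frac{11}{62}$ ($k = \left(-11\right) \left(- \frac{1}{62}\right) = \frac{11}{62} \approx 0.17742$)
$D{\left(p,s \right)} = - \frac{1}{6} - \frac{s}{6}$ ($D{\left(p,s \right)} = - \frac{s + 1}{6} = - \frac{1 + s}{6} = - \frac{1}{6} - \frac{s}{6}$)
$M{\left(H,l \right)} = - \frac{11}{434} + \frac{H}{7}$ ($M{\left(H,l \right)} = - \frac{\frac{11}{62} - H}{7} = - \frac{11}{434} + \frac{H}{7}$)
$M{\left(J{\left(1 \right)},D{\left(4,n{\left(-4,-3 \right)} \right)} \right)} - 4108 = \left(- \frac{11}{434} + \frac{-3 - 1}{7}\right) - 4108 = \left(- \frac{11}{434} + \frac{1}{7} \left(-4\right)\right) - 4108 = \left(- \frac{11}{434} - \frac{4}{7}\right) - 4108 = - \frac{37}{62} - 4108 = - \frac{254733}{62}$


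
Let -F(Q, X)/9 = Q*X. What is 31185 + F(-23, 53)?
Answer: 42156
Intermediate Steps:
F(Q, X) = -9*Q*X
31185 + F(-23, 53) = 31185 - 9*(-23)*53 = 31185 + 10971 = 42156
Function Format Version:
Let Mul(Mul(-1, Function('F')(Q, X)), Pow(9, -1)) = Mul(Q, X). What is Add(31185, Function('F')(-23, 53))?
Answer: 42156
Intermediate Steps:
Function('F')(Q, X) = Mul(-9, Q, X) (Function('F')(Q, X) = Mul(-9, Mul(Q, X)) = Mul(-9, Q, X))
Add(31185, Function('F')(-23, 53)) = Add(31185, Mul(-9, -23, 53)) = Add(31185, 10971) = 42156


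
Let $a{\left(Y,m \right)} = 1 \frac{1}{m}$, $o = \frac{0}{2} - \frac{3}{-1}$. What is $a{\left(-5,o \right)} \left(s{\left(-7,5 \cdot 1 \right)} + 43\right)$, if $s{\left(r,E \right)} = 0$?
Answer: $\frac{43}{3} \approx 14.333$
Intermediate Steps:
$o = 3$ ($o = 0 \cdot \frac{1}{2} - -3 = 0 + 3 = 3$)
$a{\left(Y,m \right)} = \frac{1}{m}$
$a{\left(-5,o \right)} \left(s{\left(-7,5 \cdot 1 \right)} + 43\right) = \frac{0 + 43}{3} = \frac{1}{3} \cdot 43 = \frac{43}{3}$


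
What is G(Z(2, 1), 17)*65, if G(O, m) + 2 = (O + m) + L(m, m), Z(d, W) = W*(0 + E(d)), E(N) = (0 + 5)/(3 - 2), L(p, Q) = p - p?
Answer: 1300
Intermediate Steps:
L(p, Q) = 0
E(N) = 5 (E(N) = 5/1 = 5*1 = 5)
Z(d, W) = 5*W (Z(d, W) = W*(0 + 5) = W*5 = 5*W)
G(O, m) = -2 + O + m (G(O, m) = -2 + ((O + m) + 0) = -2 + (O + m) = -2 + O + m)
G(Z(2, 1), 17)*65 = (-2 + 5*1 + 17)*65 = (-2 + 5 + 17)*65 = 20*65 = 1300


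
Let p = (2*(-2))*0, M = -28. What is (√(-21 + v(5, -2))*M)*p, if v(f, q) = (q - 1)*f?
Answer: 0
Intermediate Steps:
v(f, q) = f*(-1 + q) (v(f, q) = (-1 + q)*f = f*(-1 + q))
p = 0 (p = -4*0 = 0)
(√(-21 + v(5, -2))*M)*p = (√(-21 + 5*(-1 - 2))*(-28))*0 = (√(-21 + 5*(-3))*(-28))*0 = (√(-21 - 15)*(-28))*0 = (√(-36)*(-28))*0 = ((6*I)*(-28))*0 = -168*I*0 = 0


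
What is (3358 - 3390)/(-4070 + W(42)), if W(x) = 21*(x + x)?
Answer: 16/1153 ≈ 0.013877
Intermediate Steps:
W(x) = 42*x (W(x) = 21*(2*x) = 42*x)
(3358 - 3390)/(-4070 + W(42)) = (3358 - 3390)/(-4070 + 42*42) = -32/(-4070 + 1764) = -32/(-2306) = -32*(-1/2306) = 16/1153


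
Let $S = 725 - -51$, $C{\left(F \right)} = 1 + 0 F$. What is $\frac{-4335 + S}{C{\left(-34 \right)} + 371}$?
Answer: $- \frac{3559}{372} \approx -9.5672$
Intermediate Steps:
$C{\left(F \right)} = 1$ ($C{\left(F \right)} = 1 + 0 = 1$)
$S = 776$ ($S = 725 + 51 = 776$)
$\frac{-4335 + S}{C{\left(-34 \right)} + 371} = \frac{-4335 + 776}{1 + 371} = - \frac{3559}{372}$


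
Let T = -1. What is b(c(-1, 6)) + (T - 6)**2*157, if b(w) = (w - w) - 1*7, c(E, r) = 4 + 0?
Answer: 7686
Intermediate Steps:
c(E, r) = 4
b(w) = -7 (b(w) = 0 - 7 = -7)
b(c(-1, 6)) + (T - 6)**2*157 = -7 + (-1 - 6)**2*157 = -7 + (-7)**2*157 = -7 + 49*157 = -7 + 7693 = 7686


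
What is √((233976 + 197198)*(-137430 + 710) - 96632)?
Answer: 2*I*√14737551478 ≈ 2.428e+5*I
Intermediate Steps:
√((233976 + 197198)*(-137430 + 710) - 96632) = √(431174*(-136720) - 96632) = √(-58950109280 - 96632) = √(-58950205912) = 2*I*√14737551478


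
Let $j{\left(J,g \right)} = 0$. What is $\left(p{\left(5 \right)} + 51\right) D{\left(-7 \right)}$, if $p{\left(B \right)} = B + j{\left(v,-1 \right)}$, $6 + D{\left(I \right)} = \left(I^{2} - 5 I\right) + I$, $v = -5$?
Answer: $3976$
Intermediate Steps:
$D{\left(I \right)} = -6 + I^{2} - 4 I$ ($D{\left(I \right)} = -6 + \left(\left(I^{2} - 5 I\right) + I\right) = -6 + \left(I^{2} - 4 I\right) = -6 + I^{2} - 4 I$)
$p{\left(B \right)} = B$ ($p{\left(B \right)} = B + 0 = B$)
$\left(p{\left(5 \right)} + 51\right) D{\left(-7 \right)} = \left(5 + 51\right) \left(-6 + \left(-7\right)^{2} - -28\right) = 56 \left(-6 + 49 + 28\right) = 56 \cdot 71 = 3976$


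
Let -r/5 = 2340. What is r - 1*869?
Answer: -12569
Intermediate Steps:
r = -11700 (r = -5*2340 = -11700)
r - 1*869 = -11700 - 1*869 = -11700 - 869 = -12569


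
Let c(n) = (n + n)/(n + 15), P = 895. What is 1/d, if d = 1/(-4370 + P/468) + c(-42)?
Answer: 18398385/57235208 ≈ 0.32145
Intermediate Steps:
c(n) = 2*n/(15 + n) (c(n) = (2*n)/(15 + n) = 2*n/(15 + n))
d = 57235208/18398385 (d = 1/(-4370 + 895/468) + 2*(-42)/(15 - 42) = 1/(-4370 + 895*(1/468)) + 2*(-42)/(-27) = 1/(-4370 + 895/468) + 2*(-42)*(-1/27) = 1/(-2044265/468) + 28/9 = -468/2044265 + 28/9 = 57235208/18398385 ≈ 3.1109)
1/d = 1/(57235208/18398385) = 18398385/57235208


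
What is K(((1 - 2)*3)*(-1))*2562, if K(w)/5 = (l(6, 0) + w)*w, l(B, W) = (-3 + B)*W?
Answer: 115290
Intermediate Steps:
l(B, W) = W*(-3 + B)
K(w) = 5*w**2 (K(w) = 5*((0*(-3 + 6) + w)*w) = 5*((0*3 + w)*w) = 5*((0 + w)*w) = 5*(w*w) = 5*w**2)
K(((1 - 2)*3)*(-1))*2562 = (5*(((1 - 2)*3)*(-1))**2)*2562 = (5*(-1*3*(-1))**2)*2562 = (5*(-3*(-1))**2)*2562 = (5*3**2)*2562 = (5*9)*2562 = 45*2562 = 115290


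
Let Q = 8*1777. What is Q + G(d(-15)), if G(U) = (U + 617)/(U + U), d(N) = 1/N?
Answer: 9589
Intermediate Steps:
Q = 14216
G(U) = (617 + U)/(2*U) (G(U) = (617 + U)/((2*U)) = (617 + U)*(1/(2*U)) = (617 + U)/(2*U))
Q + G(d(-15)) = 14216 + (617 + 1/(-15))/(2*(1/(-15))) = 14216 + (617 - 1/15)/(2*(-1/15)) = 14216 + (½)*(-15)*(9254/15) = 14216 - 4627 = 9589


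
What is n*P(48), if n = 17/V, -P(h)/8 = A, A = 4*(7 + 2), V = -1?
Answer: 4896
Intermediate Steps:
A = 36 (A = 4*9 = 36)
P(h) = -288 (P(h) = -8*36 = -288)
n = -17 (n = 17/(-1) = 17*(-1) = -17)
n*P(48) = -17*(-288) = 4896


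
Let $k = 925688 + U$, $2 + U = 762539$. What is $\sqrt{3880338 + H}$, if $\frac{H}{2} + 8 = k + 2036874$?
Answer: $2 \sqrt{2832630} \approx 3366.1$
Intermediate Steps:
$U = 762537$ ($U = -2 + 762539 = 762537$)
$k = 1688225$ ($k = 925688 + 762537 = 1688225$)
$H = 7450182$ ($H = -16 + 2 \left(1688225 + 2036874\right) = -16 + 2 \cdot 3725099 = -16 + 7450198 = 7450182$)
$\sqrt{3880338 + H} = \sqrt{3880338 + 7450182} = \sqrt{11330520} = 2 \sqrt{2832630}$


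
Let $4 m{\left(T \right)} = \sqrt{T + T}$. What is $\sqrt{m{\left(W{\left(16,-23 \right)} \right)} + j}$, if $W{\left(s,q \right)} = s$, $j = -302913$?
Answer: $\sqrt{-302913 + \sqrt{2}} \approx 550.37 i$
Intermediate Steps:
$m{\left(T \right)} = \frac{\sqrt{2} \sqrt{T}}{4}$ ($m{\left(T \right)} = \frac{\sqrt{T + T}}{4} = \frac{\sqrt{2 T}}{4} = \frac{\sqrt{2} \sqrt{T}}{4}$)
$\sqrt{m{\left(W{\left(16,-23 \right)} \right)} + j} = \sqrt{\frac{\sqrt{2} \sqrt{16}}{4} - 302913} = \sqrt{\frac{1}{4} \sqrt{2} \cdot 4 - 302913} = \sqrt{\sqrt{2} - 302913} = \sqrt{-302913 + \sqrt{2}}$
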